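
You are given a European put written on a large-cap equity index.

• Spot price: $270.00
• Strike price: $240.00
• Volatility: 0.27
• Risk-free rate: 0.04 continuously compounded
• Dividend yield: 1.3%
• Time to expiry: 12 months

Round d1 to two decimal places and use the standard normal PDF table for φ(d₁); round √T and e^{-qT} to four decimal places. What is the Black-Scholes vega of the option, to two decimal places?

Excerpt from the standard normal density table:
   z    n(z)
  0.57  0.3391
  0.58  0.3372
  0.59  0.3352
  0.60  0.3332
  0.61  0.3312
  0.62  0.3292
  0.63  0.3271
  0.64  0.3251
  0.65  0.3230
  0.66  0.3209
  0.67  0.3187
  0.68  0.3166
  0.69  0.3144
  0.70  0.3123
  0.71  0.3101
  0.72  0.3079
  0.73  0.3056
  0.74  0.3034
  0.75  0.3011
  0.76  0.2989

84.94

T = 1;  σ√T = 0.2700
ln(S/K) + (r − q + σ²/2)T = ln(270/240) + (0.04 − 0.013 + 0.27²/2)·1 = 0.1178 + 0.0635 = 0.1812
d₁ = 0.1812 / 0.2700 = 0.6712 ⇒ 0.67
√T = √1 = 1.0000
φ(d₁) = φ(0.67) = 0.3187
e^(−qT) = e^(−0.013·1) = 0.9871
vega = S·e^(−qT)·φ(d₁)·√T = 270·0.9871·0.3187·1.0000 = 84.9390
(Call and put vega coincide under Black-Scholes.)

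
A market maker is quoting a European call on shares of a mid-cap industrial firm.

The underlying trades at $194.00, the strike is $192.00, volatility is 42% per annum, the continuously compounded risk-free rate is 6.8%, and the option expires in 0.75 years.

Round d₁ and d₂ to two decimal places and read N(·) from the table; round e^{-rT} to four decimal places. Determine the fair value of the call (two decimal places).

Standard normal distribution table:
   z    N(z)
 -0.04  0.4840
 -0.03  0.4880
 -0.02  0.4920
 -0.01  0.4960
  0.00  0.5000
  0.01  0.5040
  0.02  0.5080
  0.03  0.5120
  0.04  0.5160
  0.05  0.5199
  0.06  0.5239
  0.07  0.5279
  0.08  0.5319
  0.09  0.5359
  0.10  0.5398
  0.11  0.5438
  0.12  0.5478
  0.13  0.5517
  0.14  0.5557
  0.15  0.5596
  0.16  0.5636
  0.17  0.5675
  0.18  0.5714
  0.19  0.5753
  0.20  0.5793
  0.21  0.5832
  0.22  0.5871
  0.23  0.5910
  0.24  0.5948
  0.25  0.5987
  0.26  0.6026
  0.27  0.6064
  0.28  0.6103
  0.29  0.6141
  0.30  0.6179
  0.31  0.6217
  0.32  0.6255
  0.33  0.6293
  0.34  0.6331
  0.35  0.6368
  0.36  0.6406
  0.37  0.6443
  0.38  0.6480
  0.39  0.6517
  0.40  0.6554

$33.04

σ√T = 0.42·√0.75 = 0.3637
d₁ = [ln(194/192) + (0.068 + 0.42²/2)·0.75] / 0.3637 = [0.0104 + 0.1172] / 0.3637 = 0.3506 ⇒ 0.35
d₂ = d₁ − σ√T = 0.3506 − 0.3637 = -0.0132 ⇒ -0.01
exp(−rT) = exp(−0.068·0.75) = 0.9503
N(d₁) = N(0.35) = 0.6368;  N(d₂) = N(-0.01) = 0.4960
C = 194·0.6368 − 192·0.9503·0.4960 = 123.5392 − 90.4990 = 33.0402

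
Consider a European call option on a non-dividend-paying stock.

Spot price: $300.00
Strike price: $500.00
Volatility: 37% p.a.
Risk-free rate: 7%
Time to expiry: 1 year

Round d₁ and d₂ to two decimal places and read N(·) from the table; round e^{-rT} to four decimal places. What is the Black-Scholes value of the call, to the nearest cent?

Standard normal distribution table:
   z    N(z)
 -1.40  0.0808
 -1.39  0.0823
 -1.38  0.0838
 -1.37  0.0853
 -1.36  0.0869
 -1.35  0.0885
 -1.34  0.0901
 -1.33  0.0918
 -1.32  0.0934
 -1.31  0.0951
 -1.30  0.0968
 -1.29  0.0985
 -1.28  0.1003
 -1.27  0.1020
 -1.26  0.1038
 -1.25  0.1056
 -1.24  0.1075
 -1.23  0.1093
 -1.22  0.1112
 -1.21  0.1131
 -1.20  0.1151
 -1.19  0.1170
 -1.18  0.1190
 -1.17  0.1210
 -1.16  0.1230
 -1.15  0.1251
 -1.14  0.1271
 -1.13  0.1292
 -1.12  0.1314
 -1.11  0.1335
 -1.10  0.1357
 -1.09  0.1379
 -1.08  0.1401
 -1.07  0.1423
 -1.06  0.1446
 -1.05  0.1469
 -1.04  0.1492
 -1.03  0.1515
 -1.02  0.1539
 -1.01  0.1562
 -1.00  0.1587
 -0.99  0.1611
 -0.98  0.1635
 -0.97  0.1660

T = 1;  σ√T = 0.3700
d₁ = [ln(300/500) + (0.07 + 0.37²/2)·1] / 0.3700 = [-0.5108 + 0.1385] / 0.3700 = -1.0064 which rounds to -1.01
d₂ = d₁ − σ√T = -1.0064 − 0.3700 = -1.3764 which rounds to -1.38
exp(−rT) = exp(−0.07·1) = 0.9324
C = 300·N(-1.01) − 500·0.9324·N(-1.38) = 300·0.1562 − 500·0.9324·0.0838 = 46.8600 − 39.0676 = 7.7924

$7.79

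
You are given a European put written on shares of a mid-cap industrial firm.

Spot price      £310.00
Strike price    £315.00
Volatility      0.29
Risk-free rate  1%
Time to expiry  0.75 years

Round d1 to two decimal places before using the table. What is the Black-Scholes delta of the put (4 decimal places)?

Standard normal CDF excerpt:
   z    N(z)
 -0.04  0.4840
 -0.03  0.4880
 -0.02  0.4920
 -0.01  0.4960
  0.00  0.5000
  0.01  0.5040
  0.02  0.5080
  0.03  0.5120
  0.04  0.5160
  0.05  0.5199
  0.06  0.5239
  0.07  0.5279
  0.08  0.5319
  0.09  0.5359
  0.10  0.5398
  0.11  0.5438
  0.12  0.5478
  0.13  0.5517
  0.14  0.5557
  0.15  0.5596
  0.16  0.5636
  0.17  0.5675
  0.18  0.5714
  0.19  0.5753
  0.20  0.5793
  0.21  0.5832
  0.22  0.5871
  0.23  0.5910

-0.4641

T = 0.75;  σ√T = 0.2511
d₁ = [ln(310/315) + (0.01 + 0.29²/2)·0.75] / 0.2511 = [-0.0160 + 0.0390] / 0.2511 = 0.0917 which rounds to 0.09
N(d₁) = N(0.09) = 0.5359
Δ_put = N(d₁) − 1 = 0.5359 − 1 = -0.4641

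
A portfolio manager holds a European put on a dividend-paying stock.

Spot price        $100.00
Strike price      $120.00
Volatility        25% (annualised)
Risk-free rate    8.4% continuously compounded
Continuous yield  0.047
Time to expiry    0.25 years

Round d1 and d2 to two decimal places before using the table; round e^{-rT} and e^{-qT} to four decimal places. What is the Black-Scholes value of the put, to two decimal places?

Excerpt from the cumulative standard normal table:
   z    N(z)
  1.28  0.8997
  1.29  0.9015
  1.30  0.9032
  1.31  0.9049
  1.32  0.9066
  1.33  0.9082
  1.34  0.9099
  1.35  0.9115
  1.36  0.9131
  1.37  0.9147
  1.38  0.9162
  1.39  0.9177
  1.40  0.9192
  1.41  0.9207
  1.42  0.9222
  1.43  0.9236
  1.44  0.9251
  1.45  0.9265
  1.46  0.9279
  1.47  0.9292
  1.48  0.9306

σ√T = 0.25·√0.25 = 0.1250
d₁ = [ln(100/120) + (0.084 − 0.047 + ½·0.25²)·0.25] / (σ√T) = (-0.1823 + 0.0171) / 0.1250 = -1.3221 ⇒ -1.32
d₂ = -1.3221 − 0.1250 = -1.4471 ⇒ -1.45
e^(−qT) = e^(−0.047·0.25) = 0.9883;  e^(−rT) = e^(−0.084·0.25) = 0.9792
N(−d₂) = N(1.45) = 0.9265;  N(−d₁) = N(1.32) = 0.9066
P = 120·0.9792·0.9265 − 100·0.9883·0.9066 = 108.8675 − 89.5993 = 19.2682

$19.27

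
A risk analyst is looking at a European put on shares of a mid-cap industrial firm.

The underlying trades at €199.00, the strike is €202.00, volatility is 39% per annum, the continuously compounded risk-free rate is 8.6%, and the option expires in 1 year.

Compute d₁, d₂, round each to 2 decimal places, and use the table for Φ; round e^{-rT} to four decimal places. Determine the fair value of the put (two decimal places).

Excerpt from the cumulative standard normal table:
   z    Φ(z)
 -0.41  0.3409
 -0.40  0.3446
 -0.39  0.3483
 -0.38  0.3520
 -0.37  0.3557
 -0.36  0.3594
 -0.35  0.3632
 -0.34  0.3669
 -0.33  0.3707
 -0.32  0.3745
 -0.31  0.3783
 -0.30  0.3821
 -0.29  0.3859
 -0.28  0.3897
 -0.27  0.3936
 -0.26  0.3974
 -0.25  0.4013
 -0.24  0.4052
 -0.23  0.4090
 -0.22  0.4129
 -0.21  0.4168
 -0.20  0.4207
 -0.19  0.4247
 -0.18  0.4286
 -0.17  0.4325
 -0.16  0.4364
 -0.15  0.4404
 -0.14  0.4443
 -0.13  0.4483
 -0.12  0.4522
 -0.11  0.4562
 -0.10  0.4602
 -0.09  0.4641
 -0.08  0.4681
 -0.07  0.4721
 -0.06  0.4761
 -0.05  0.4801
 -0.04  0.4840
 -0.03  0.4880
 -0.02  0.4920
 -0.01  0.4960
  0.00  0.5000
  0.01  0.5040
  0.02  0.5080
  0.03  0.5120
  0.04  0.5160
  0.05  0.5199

€23.37

σ√T = 0.39 × 1.0000 = 0.3900
d₁ = [ln(199/202) + (0.086 + 0.39²/2)·1] / 0.3900 = [-0.0150 + 0.1620] / 0.3900 = 0.3771 ≈ 0.38
d₂ = d₁ − σ√T = 0.3771 − 0.3900 = -0.0129 ≈ -0.01
exp(−rT) = exp(−0.086·1) = 0.9176
P = 202·0.9176·N(0.01) − 199·N(-0.38) = 202·0.9176·0.5040 − 199·0.3520 = 93.4190 − 70.0480 = 23.3710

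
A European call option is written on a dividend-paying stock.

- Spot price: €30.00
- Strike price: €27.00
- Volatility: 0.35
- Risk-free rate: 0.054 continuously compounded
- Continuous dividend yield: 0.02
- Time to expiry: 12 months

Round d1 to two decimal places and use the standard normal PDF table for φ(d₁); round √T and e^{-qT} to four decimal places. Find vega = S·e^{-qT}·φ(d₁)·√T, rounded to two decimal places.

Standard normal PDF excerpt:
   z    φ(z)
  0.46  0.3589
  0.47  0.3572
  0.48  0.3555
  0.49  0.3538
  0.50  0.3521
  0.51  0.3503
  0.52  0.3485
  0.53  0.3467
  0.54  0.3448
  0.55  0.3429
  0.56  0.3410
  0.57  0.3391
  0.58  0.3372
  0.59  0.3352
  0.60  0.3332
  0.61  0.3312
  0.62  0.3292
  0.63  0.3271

σ√T = 0.35·√1 = 0.3500
d₁ = [ln(30/27) + (0.054 − 0.02 + 0.35²/2)·1] / 0.3500 = [0.1054 + 0.0953] / 0.3500 = 0.5732 which rounds to 0.57
√T = √1 = 1.0000
φ(d₁) = φ(0.57) = 0.3391
e^(−qT) = e^(−0.02·1) = 0.9802
vega = S·e^(−qT)·φ(d₁)·√T = 30·0.9802·0.3391·1.0000 = 9.9716

9.97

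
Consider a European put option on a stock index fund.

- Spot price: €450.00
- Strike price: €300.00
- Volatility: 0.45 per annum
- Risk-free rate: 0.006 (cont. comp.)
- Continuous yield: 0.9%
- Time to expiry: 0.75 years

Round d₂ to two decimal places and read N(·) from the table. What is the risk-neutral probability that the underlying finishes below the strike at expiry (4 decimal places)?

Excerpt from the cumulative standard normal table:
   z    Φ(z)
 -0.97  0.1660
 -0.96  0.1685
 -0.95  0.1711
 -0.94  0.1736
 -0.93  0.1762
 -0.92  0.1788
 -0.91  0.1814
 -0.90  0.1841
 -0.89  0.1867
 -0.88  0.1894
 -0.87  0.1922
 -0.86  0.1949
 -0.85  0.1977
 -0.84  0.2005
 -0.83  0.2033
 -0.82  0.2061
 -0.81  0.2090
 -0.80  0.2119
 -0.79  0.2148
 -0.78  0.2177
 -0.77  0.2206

σ√T = 0.45·√0.75 = 0.3897
d₁ = [ln(450/300) + (0.006 − 0.009 + ½·0.45²)·0.75] / (σ√T) = (0.4055 + 0.0737) / 0.3897 = 1.2295 → 1.23
d₂ = 1.2295 − 0.3897 = 0.8398 → 0.84
Risk-neutral Pr[S_T < K] = N(−d₂) = N(-0.84) = 0.2005

0.2005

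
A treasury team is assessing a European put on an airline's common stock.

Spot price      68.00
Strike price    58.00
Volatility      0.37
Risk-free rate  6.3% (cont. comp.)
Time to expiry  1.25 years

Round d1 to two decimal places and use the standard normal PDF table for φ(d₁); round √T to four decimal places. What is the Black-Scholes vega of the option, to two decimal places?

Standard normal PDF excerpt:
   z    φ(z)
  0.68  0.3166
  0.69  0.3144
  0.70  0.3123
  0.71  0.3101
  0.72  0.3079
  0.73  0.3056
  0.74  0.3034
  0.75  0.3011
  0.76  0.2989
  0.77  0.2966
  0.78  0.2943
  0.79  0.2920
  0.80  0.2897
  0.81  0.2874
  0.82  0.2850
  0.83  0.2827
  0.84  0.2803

22.37

σ√T = 0.37·√1.25 = 0.4137
d₁ = [ln(68/58) + (0.063 + 0.37²/2)·1.25] / 0.4137 = [0.1591 + 0.1643] / 0.4137 = 0.7817 which rounds to 0.78
√T = √1.25 = 1.1180
φ(d₁) = φ(0.78) = 0.2943
vega = S·φ(d₁)·√T = 68·0.2943·1.1180 = 22.3739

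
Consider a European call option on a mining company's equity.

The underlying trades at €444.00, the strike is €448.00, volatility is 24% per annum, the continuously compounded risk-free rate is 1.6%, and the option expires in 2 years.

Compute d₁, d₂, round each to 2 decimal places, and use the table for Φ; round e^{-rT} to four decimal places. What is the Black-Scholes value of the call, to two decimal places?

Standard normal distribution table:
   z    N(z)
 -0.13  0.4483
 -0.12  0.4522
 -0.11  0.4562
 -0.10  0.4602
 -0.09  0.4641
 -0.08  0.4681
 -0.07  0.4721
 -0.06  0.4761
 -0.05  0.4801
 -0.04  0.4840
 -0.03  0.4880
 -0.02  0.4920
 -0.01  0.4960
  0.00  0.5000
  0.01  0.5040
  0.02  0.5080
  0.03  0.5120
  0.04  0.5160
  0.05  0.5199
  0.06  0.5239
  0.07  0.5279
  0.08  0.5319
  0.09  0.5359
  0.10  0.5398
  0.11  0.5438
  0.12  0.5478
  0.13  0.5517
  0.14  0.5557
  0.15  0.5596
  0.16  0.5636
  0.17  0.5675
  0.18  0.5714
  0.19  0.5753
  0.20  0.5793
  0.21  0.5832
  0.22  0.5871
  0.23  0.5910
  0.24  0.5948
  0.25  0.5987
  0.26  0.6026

€64.42

T = 2;  σ√T = 0.3394
d₁ = [ln(444/448) + (0.016 + 0.24²/2)·2] / 0.3394 = [-0.0090 + 0.0896] / 0.3394 = 0.2376 → 0.24
d₂ = d₁ − σ√T = 0.2376 − 0.3394 = -0.1018 → -0.10
e^(−rT) = e^(−0.016·2) = 0.9685
N(d₁) = N(0.24) = 0.5948;  N(d₂) = N(-0.10) = 0.4602
C = 444·0.5948 − 448·0.9685·0.4602 = 264.0912 − 199.6753 = 64.4159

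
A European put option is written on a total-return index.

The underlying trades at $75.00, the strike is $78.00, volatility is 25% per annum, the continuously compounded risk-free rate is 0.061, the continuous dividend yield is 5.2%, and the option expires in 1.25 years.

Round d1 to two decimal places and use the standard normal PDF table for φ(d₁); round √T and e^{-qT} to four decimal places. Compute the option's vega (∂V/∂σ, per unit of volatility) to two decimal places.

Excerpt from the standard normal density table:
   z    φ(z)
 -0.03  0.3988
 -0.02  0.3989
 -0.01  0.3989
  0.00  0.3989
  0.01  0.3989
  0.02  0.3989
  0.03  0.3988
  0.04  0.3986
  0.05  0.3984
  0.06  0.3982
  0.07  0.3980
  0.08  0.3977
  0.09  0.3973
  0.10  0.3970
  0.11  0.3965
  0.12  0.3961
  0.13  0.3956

31.32

σ√T = 0.25·√1.25 = 0.2795
d₁ = [ln(75/78) + (0.061 − 0.052 + 0.25²/2)·1.25] / 0.2795 = [-0.0392 + 0.0503] / 0.2795 = 0.0397 which rounds to 0.04
√T = √1.25 = 1.1180
φ(d₁) = φ(0.04) = 0.3986
e^(−qT) = e^(−0.052·1.25) = 0.9371
vega = S·e^(−qT)·φ(d₁)·√T = 75·0.9371·0.3986·1.1180 = 31.3203
(Call and put vega coincide under Black-Scholes.)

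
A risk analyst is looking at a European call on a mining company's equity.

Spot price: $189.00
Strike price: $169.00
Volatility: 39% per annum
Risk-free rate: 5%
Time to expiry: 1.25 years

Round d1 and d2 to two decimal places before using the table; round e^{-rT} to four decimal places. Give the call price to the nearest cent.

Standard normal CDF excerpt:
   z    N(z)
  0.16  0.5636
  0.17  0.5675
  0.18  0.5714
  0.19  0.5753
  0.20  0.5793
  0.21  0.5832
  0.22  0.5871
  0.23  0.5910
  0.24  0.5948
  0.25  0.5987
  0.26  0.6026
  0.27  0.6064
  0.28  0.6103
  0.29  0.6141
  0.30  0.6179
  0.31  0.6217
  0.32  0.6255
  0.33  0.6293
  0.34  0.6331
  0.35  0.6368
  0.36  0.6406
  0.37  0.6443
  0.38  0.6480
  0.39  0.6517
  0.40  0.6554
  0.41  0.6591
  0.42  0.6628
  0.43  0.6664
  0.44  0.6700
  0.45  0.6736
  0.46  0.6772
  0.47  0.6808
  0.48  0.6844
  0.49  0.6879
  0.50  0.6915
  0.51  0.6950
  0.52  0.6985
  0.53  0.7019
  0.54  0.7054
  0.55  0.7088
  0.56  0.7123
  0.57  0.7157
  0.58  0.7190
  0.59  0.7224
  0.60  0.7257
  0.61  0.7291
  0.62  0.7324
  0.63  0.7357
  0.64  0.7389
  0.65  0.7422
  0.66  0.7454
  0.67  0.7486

T = 1.25;  σ√T = 0.4360
d₁ = [ln(189/169) + (0.05 + 0.39²/2)·1.25] / 0.4360 = [0.1118 + 0.1576] / 0.4360 = 0.6179 which rounds to 0.62
d₂ = d₁ − σ√T = 0.6179 − 0.4360 = 0.1818 which rounds to 0.18
exp(−rT) = exp(−0.05·1.25) = 0.9394
N(d₁) = N(0.62) = 0.7324;  N(d₂) = N(0.18) = 0.5714
C = 189·0.7324 − 169·0.9394·0.5714 = 138.4236 − 90.7147 = 47.7089

$47.71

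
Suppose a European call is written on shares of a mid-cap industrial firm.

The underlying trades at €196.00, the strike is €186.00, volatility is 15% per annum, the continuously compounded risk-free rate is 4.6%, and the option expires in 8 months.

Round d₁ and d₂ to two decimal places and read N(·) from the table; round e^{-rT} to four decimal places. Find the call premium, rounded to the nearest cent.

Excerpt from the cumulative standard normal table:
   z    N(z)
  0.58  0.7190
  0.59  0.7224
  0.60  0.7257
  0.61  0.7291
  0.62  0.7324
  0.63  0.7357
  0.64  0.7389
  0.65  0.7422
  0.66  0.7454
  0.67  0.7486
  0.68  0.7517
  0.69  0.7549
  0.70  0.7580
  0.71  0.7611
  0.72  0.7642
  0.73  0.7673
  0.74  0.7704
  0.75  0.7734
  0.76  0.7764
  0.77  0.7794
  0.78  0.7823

€18.89

T = 0.6667;  σ√T = 0.1225
d₁ = [ln(196/186) + (0.046 + 0.15²/2)·0.6667] / 0.1225 = [0.0524 + 0.0382] / 0.1225 = 0.7392 ⇒ 0.74
d₂ = d₁ − σ√T = 0.7392 − 0.1225 = 0.6167 ⇒ 0.62
exp(−rT) = exp(−0.046·0.6667) = 0.9698
N(d₁) = N(0.74) = 0.7704;  N(d₂) = N(0.62) = 0.7324
C = 196·0.7704 − 186·0.9698·0.7324 = 150.9984 − 132.1124 = 18.8860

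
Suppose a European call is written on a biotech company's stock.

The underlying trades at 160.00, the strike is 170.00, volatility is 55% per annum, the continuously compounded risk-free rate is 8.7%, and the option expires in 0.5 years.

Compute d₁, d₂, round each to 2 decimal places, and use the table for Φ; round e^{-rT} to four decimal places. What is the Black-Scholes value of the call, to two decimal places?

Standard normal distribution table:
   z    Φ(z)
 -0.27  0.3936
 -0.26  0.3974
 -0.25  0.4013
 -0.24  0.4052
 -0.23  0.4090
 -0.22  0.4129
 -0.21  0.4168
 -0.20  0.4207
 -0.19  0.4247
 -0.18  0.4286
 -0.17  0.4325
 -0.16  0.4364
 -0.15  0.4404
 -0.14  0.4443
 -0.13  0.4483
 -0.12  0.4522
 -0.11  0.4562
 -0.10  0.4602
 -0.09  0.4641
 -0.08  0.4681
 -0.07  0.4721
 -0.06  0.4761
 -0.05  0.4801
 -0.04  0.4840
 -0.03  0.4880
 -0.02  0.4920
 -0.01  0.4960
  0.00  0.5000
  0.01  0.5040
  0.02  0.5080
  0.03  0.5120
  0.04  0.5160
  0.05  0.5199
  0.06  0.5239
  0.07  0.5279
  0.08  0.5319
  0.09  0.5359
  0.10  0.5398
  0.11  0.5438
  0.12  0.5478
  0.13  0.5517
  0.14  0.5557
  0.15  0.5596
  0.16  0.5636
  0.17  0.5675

σ√T = 0.55 × 0.7071 = 0.3889
d₁ = [ln(160/170) + (0.087 + 0.55²/2)·0.5] / 0.3889 = [-0.0606 + 0.1191] / 0.3889 = 0.1504 ⇒ 0.15
d₂ = d₁ − σ√T = 0.1504 − 0.3889 = -0.2385 ⇒ -0.24
exp(−rT) = exp(−0.087·0.5) = 0.9574
N(d₁) = N(0.15) = 0.5596;  N(d₂) = N(-0.24) = 0.4052
C = 160·0.5596 − 170·0.9574·0.4052 = 89.5360 − 65.9495 = 23.5865

23.59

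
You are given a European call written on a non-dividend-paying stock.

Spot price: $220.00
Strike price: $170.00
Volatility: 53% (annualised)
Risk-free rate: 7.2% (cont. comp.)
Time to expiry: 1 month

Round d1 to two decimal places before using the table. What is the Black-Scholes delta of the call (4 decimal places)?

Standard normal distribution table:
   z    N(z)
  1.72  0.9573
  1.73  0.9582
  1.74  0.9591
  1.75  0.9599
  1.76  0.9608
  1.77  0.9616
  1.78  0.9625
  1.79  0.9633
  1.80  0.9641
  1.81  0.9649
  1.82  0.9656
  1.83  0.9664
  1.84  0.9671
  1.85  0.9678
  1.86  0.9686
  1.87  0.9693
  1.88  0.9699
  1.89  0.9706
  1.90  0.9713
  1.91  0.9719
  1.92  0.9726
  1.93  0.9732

T = 0.08333;  σ√T = 0.1530
ln(S/K) + (r + σ²/2)T = ln(220/170) + (0.072 + 0.53²/2)·0.08333 = 0.2578 + 0.0177 = 0.2755
d₁ = 0.2755 / 0.1530 = 1.8009 ⇒ 1.80
N(d₁) = N(1.80) = 0.9641
Δ_call = N(d₁) = 0.9641

0.9641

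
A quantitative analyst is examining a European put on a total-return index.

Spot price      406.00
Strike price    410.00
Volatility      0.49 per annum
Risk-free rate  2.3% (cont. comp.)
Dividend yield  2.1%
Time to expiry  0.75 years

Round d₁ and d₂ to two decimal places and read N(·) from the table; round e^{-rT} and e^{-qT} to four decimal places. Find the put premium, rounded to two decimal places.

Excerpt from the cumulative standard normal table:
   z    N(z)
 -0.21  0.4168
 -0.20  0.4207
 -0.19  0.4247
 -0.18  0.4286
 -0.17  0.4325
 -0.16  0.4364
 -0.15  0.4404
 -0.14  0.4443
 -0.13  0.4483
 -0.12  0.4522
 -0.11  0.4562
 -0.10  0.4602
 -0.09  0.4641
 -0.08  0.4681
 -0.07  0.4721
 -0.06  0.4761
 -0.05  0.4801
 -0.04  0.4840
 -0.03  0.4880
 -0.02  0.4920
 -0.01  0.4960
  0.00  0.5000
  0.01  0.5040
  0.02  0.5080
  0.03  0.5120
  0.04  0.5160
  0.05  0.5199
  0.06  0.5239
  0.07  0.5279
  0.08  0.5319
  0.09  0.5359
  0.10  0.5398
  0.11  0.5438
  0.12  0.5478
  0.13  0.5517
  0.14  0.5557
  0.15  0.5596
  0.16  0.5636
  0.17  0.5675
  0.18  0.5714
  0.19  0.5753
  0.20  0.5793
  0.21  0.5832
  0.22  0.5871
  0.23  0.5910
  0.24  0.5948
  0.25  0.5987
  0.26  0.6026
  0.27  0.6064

68.43

σ√T = 0.49·√0.75 = 0.4244
ln(S/K) + (r − q + σ²/2)T = ln(406/410) + (0.023 − 0.021 + 0.49²/2)·0.75 = -0.0098 + 0.0915 = 0.0817
d₁ = 0.0817 / 0.4244 = 0.1926 ≈ 0.19
d₂ = d₁ − σ√T = 0.1926 − 0.4244 = -0.2317 ≈ -0.23
exp(−qT) = exp(−0.021·0.75) = 0.9844;  exp(−rT) = exp(−0.023·0.75) = 0.9829
N(−d₂) = N(0.23) = 0.5910;  N(−d₁) = N(-0.19) = 0.4247
P = 410·0.9829·0.5910 − 406·0.9844·0.4247 = 238.1665 − 169.7383 = 68.4282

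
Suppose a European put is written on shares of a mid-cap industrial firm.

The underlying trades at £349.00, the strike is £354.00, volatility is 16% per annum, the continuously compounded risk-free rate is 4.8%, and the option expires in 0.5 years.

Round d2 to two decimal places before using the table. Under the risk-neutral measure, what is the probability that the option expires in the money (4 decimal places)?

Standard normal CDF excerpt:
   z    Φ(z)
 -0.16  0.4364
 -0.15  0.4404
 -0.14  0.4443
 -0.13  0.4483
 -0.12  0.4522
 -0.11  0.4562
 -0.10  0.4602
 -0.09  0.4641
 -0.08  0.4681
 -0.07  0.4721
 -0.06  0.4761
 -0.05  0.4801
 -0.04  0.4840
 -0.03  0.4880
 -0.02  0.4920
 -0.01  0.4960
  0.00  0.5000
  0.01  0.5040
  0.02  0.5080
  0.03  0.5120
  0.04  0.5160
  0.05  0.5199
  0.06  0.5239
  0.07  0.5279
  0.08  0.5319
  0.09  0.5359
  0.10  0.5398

0.4880

σ√T = 0.16 × 0.7071 = 0.1131
ln(S/K) + (r + σ²/2)T = ln(349/354) + (0.048 + 0.16²/2)·0.5 = -0.0142 + 0.0304 = 0.0162
d₁ = 0.0162 / 0.1131 = 0.1430 ≈ 0.14
d₂ = d₁ − σ√T = 0.1430 − 0.1131 = 0.0298 ≈ 0.03
Risk-neutral Pr[S_T < K] = N(−d₂) = N(-0.03) = 0.4880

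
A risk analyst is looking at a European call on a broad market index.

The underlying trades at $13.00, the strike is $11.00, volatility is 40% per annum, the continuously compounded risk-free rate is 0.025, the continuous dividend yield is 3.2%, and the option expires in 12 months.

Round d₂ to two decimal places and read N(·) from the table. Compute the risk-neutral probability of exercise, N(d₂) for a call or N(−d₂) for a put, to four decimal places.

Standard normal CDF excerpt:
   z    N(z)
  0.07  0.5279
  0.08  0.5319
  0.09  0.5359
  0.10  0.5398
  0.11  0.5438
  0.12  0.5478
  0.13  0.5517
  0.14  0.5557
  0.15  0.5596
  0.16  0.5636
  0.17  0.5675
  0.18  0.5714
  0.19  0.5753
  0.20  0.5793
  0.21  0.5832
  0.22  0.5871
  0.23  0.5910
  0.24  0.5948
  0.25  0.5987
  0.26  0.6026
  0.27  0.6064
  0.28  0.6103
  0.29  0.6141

σ√T = 0.4 × 1.0000 = 0.4000
d₁ = [ln(13/11) + (0.025 − 0.032 + ½·0.4²)·1] / (σ√T) = (0.1671 + 0.0730) / 0.4000 = 0.6001 which rounds to 0.60
d₂ = 0.6001 − 0.4000 = 0.2001 which rounds to 0.20
Pr(exercise) under Q = N(d₂) = 0.5793

0.5793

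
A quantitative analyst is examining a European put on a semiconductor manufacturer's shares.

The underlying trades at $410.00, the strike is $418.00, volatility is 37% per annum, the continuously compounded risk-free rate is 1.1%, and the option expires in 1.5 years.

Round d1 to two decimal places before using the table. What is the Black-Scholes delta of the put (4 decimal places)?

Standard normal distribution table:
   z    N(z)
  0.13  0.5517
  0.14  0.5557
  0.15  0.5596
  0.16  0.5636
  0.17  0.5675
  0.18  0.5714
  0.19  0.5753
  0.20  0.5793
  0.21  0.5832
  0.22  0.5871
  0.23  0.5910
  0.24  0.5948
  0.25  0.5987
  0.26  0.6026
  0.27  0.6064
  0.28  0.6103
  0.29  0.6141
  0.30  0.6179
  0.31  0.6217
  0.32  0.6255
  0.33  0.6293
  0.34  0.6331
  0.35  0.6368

σ√T = 0.37 × 1.2247 = 0.4532
d₁ = [ln(410/418) + (0.011 + 0.37²/2)·1.5] / 0.4532 = [-0.0193 + 0.1192] / 0.4532 = 0.2203 ≈ 0.22
N(d₁) = N(0.22) = 0.5871
Δ_put = N(d₁) − 1 = 0.5871 − 1 = -0.4129

-0.4129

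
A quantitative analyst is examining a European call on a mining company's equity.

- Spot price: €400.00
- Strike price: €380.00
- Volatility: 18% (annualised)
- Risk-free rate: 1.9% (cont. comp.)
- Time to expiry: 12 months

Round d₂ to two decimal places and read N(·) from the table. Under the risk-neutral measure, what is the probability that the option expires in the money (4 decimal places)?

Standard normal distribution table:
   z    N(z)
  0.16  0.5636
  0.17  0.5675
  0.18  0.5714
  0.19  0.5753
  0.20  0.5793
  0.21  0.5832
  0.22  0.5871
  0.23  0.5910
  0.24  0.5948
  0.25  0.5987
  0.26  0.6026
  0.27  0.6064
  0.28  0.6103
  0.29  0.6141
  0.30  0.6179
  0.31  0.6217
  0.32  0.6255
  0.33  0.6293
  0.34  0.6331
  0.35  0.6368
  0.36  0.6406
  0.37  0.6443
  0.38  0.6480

σ√T = 0.18 × 1.0000 = 0.1800
d₁ = [ln(400/380) + (0.019 + 0.18²/2)·1] / 0.1800 = [0.0513 + 0.0352] / 0.1800 = 0.4805 ⇒ 0.48
d₂ = d₁ − σ√T = 0.4805 − 0.1800 = 0.3005 ⇒ 0.30
Risk-neutral Pr[S_T > K] = N(d₂) = N(0.30) = 0.6179

0.6179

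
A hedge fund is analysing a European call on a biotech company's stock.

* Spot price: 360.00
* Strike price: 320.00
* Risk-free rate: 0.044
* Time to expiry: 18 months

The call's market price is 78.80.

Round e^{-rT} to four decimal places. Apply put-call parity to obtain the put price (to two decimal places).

e^(−rT) = e^(−0.044·1.5) = 0.9361
Put-call parity: C − P = S − K·e^(−rT) = 360 − 320·0.9361 = 360 − 299.5520 = 60.4480
P = C − (C − P) = 78.80 − (60.4480) = 18.3520

18.35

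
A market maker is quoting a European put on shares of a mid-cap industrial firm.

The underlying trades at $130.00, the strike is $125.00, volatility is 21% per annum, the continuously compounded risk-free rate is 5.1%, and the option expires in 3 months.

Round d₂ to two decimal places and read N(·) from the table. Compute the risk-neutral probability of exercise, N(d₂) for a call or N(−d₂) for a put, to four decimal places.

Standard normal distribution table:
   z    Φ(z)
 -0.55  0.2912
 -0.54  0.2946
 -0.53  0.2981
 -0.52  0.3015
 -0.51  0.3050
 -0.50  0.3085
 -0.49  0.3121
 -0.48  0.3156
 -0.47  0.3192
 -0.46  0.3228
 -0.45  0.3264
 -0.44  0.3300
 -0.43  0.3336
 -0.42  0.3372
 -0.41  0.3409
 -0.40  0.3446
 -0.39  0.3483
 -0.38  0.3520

0.3300

σ√T = 0.21·√0.25 = 0.1050
d₁ = [ln(130/125) + (0.051 + ½·0.21²)·0.25] / (σ√T) = (0.0392 + 0.0183) / 0.1050 = 0.5475 ⇒ 0.55
d₂ = 0.5475 − 0.1050 = 0.4425 ⇒ 0.44
Pr(exercise) under Q = N(−d₂) = N(-0.44) = 0.3300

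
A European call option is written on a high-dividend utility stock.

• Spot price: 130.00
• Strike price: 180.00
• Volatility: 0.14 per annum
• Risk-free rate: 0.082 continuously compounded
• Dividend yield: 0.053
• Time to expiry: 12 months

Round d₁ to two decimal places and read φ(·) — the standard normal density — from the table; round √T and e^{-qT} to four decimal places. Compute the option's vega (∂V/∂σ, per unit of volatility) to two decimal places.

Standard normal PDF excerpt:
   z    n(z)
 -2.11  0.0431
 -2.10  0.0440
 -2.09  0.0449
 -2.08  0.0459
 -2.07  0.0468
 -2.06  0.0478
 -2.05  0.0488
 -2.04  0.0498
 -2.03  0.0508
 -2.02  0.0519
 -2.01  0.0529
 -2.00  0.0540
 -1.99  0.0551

6.02

σ√T = 0.14·√1 = 0.1400
d₁ = [ln(130/180) + (0.082 − 0.053 + 0.14²/2)·1] / 0.1400 = [-0.3254 + 0.0388] / 0.1400 = -2.0473 ⇒ -2.05
√T = √1 = 1.0000
φ(d₁) = φ(-2.05) = 0.0488
e^(−qT) = e^(−0.053·1) = 0.9484
vega = S·e^(−qT)·φ(d₁)·√T = 130·0.9484·0.0488·1.0000 = 6.0166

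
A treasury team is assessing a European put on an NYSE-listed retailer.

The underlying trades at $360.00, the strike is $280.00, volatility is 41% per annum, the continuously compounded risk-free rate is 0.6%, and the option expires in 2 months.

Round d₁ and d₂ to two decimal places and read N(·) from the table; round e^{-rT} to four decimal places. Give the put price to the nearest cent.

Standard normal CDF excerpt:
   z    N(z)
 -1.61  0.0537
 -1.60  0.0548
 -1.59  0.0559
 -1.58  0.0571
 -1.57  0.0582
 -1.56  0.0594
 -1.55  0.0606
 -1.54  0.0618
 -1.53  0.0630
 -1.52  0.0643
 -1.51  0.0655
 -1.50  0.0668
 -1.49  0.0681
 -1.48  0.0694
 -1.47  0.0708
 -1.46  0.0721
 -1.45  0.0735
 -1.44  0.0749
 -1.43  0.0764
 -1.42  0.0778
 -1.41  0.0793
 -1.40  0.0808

σ√T = 0.41·√0.1667 = 0.1674
d₁ = [ln(360/280) + (0.006 + ½·0.41²)·0.1667] / (σ√T) = (0.2513 + 0.0150) / 0.1674 = 1.5911 ⇒ 1.59
d₂ = 1.5911 − 0.1674 = 1.4237 ⇒ 1.42
exp(−rT) = exp(−0.006·0.1667) = 0.9990
P = 280·0.9990·N(-1.42) − 360·N(-1.59) = 280·0.9990·0.0778 − 360·0.0559 = 21.7622 − 20.1240 = 1.6382

$1.64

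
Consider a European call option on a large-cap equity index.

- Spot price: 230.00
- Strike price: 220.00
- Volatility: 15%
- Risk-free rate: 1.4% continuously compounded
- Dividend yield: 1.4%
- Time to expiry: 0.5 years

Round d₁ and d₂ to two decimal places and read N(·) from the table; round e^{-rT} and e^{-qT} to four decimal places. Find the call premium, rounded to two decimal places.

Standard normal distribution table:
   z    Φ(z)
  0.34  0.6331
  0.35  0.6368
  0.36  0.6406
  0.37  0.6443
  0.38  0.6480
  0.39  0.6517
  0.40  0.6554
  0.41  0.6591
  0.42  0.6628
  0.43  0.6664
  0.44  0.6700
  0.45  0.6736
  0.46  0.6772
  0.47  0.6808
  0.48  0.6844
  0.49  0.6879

T = 0.5;  σ√T = 0.1061
d₁ = [ln(230/220) + (0.014 − 0.014 + 0.15²/2)·0.5] / 0.1061 = [0.0445 + 0.0056] / 0.1061 = 0.4721 which rounds to 0.47
d₂ = d₁ − σ√T = 0.4721 − 0.1061 = 0.3661 which rounds to 0.37
e^(−qT) = e^(−0.014·0.5) = 0.9930;  e^(−rT) = e^(−0.014·0.5) = 0.9930
C = 230·0.9930·N(0.47) − 220·0.9930·N(0.37) = 230·0.9930·0.6808 − 220·0.9930·0.6443 = 155.4879 − 140.7538 = 14.7341

14.73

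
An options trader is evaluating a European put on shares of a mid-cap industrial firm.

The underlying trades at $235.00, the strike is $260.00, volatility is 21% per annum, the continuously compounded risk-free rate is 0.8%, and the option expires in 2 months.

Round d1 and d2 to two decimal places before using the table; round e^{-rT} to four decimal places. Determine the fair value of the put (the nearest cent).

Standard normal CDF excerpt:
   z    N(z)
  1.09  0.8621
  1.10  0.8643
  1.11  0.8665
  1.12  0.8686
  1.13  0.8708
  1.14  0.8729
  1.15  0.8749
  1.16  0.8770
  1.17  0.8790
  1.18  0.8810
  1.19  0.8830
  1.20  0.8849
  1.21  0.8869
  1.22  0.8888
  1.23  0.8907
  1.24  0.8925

$26.17

σ√T = 0.21·√0.1667 = 0.0857
d₁ = [ln(235/260) + (0.008 + ½·0.21²)·0.1667] / (σ√T) = (-0.1011 + 0.0050) / 0.0857 = -1.1208 ⇒ -1.12
d₂ = -1.1208 − 0.0857 = -1.2065 ⇒ -1.21
exp(−rT) = exp(−0.008·0.1667) = 0.9987
P = 260·0.9987·N(1.21) − 235·N(1.12) = 260·0.9987·0.8869 − 235·0.8686 = 230.2942 − 204.1210 = 26.1732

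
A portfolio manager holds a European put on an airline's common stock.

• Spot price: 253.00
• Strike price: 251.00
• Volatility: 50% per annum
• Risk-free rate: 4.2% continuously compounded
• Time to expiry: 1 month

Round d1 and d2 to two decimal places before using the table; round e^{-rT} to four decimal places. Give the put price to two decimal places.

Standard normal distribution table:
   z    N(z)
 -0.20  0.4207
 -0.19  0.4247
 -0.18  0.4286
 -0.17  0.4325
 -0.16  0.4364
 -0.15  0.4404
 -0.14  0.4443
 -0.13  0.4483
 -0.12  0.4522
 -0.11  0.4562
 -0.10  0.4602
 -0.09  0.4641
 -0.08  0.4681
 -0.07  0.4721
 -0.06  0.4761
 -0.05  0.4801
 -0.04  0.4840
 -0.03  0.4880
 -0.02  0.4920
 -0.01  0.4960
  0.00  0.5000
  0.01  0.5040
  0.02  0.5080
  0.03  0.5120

σ√T = 0.5 × 0.2887 = 0.1443
ln(S/K) + (r + σ²/2)T = ln(253/251) + (0.042 + 0.5²/2)·0.08333 = 0.0079 + 0.0139 = 0.0219
d₁ = 0.0219 / 0.1443 = 0.1514 ≈ 0.15
d₂ = d₁ − σ√T = 0.1514 − 0.1443 = 0.0071 ≈ 0.01
exp(−rT) = exp(−0.042·0.08333) = 0.9965
N(−d₂) = N(-0.01) = 0.4960;  N(−d₁) = N(-0.15) = 0.4404
P = 251·0.9965·0.4960 − 253·0.4404 = 124.0603 − 111.4212 = 12.6391

12.64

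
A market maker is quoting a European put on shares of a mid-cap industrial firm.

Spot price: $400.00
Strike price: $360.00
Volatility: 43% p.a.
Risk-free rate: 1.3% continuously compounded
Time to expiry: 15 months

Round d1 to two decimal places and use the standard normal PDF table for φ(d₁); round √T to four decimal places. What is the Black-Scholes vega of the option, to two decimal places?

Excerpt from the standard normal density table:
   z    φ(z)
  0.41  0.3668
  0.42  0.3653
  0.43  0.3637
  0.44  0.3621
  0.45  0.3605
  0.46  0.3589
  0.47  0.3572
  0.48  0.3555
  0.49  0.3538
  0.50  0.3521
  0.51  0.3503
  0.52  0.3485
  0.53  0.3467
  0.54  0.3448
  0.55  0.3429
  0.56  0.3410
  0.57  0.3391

158.22

σ√T = 0.43 × 1.1180 = 0.4808
d₁ = [ln(400/360) + (0.013 + 0.43²/2)·1.25] / 0.4808 = [0.1054 + 0.1318] / 0.4808 = 0.4933 ⇒ 0.49
√T = √1.25 = 1.1180
φ(d₁) = φ(0.49) = 0.3538
vega = S·φ(d₁)·√T = 400·0.3538·1.1180 = 158.2194
(Vega is the same for a European call and put with the same parameters.)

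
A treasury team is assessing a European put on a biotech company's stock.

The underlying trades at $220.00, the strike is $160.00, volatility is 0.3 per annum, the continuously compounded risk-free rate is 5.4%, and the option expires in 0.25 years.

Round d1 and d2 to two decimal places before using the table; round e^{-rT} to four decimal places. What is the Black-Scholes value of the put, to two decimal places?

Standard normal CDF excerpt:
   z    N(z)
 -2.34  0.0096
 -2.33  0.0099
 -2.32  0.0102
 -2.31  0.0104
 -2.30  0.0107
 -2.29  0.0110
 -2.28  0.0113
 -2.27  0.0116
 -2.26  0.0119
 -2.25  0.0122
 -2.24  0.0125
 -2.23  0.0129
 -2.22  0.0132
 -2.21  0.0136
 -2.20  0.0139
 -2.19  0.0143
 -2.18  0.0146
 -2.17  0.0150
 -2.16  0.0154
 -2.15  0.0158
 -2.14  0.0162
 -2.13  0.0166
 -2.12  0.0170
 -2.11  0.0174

σ√T = 0.3·√0.25 = 0.1500
d₁ = [ln(220/160) + (0.054 + 0.3²/2)·0.25] / 0.1500 = [0.3185 + 0.0248] / 0.1500 = 2.2880 ≈ 2.29
d₂ = d₁ − σ√T = 2.2880 − 0.1500 = 2.1380 ≈ 2.14
exp(−rT) = exp(−0.054·0.25) = 0.9866
P = 160·0.9866·N(-2.14) − 220·N(-2.29) = 160·0.9866·0.0162 − 220·0.0110 = 2.5573 − 2.4200 = 0.1373

$0.14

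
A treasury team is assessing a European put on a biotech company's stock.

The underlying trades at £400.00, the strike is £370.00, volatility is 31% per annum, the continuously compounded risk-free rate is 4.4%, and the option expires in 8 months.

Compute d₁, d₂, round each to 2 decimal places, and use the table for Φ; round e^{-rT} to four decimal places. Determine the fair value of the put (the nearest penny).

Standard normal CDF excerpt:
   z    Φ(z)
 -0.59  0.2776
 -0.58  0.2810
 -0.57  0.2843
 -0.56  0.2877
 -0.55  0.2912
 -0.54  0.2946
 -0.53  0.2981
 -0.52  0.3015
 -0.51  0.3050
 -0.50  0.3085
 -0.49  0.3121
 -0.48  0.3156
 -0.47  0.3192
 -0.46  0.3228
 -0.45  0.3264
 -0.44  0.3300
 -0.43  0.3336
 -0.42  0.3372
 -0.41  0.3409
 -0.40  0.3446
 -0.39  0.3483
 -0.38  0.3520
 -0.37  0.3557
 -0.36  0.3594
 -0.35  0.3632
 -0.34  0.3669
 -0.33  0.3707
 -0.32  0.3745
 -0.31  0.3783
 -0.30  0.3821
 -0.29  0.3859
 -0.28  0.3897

£20.81

T = 0.6667;  σ√T = 0.2531
d₁ = [ln(400/370) + (0.044 + 0.31²/2)·0.6667] / 0.2531 = [0.0780 + 0.0614] / 0.2531 = 0.5505 ≈ 0.55
d₂ = d₁ − σ√T = 0.5505 − 0.2531 = 0.2973 ≈ 0.30
e^(−rT) = e^(−0.044·0.6667) = 0.9711
N(−d₂) = N(-0.30) = 0.3821;  N(−d₁) = N(-0.55) = 0.2912
P = 370·0.9711·0.3821 − 400·0.2912 = 137.2912 − 116.4800 = 20.8112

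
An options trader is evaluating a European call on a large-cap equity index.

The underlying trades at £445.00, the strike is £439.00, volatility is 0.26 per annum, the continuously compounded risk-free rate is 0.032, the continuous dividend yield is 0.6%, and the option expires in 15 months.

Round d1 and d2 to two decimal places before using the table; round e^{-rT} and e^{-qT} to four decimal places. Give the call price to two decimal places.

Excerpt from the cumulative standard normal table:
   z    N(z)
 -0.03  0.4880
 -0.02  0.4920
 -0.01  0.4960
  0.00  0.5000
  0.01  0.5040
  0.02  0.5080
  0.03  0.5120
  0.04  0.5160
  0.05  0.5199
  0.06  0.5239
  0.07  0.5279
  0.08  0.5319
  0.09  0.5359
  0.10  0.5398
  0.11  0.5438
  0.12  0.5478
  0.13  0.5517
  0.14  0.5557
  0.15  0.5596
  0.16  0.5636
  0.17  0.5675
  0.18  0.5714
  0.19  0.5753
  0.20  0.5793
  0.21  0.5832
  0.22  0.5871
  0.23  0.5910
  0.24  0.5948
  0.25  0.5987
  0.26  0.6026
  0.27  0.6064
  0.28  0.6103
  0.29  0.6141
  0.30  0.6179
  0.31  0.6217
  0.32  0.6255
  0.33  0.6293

T = 1.25;  σ√T = 0.2907
ln(S/K) + (r − q + σ²/2)T = ln(445/439) + (0.032 − 0.006 + 0.26²/2)·1.25 = 0.0136 + 0.0748 = 0.0883
d₁ = 0.0883 / 0.2907 = 0.3038 → 0.30
d₂ = d₁ − σ√T = 0.3038 − 0.2907 = 0.0132 → 0.01
exp(−qT) = exp(−0.006·1.25) = 0.9925;  exp(−rT) = exp(−0.032·1.25) = 0.9608
C = 445·0.9925·N(0.30) − 439·0.9608·N(0.01) = 445·0.9925·0.6179 − 439·0.9608·0.5040 = 272.9033 − 212.5828 = 60.3205

£60.32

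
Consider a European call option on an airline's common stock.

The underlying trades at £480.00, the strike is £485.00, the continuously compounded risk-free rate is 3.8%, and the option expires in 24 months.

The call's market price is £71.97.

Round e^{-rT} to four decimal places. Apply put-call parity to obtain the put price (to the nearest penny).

£41.47

e^(−rT) = e^(−0.038·2) = 0.9268
Put-call parity: C − P = S − K·e^(−rT) = 480 − 485·0.9268 = 480 − 449.4980 = 30.5020
P = C − (C − P) = 71.97 − (30.5020) = 41.4680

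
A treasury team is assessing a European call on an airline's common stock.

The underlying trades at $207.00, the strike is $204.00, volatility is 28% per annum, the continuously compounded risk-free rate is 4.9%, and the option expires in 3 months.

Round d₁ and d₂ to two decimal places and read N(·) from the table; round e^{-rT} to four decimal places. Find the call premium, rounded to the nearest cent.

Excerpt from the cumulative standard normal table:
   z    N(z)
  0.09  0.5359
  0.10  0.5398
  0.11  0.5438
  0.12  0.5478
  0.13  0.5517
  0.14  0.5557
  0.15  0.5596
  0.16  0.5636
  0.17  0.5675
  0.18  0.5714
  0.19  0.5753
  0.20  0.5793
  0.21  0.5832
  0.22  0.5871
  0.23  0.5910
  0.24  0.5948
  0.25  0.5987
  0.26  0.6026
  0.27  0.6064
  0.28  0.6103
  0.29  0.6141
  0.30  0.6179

σ√T = 0.28 × 0.5000 = 0.1400
ln(S/K) + (r + σ²/2)T = ln(207/204) + (0.049 + 0.28²/2)·0.25 = 0.0146 + 0.0221 = 0.0366
d₁ = 0.0366 / 0.1400 = 0.2618 ≈ 0.26
d₂ = d₁ − σ√T = 0.2618 − 0.1400 = 0.1218 ≈ 0.12
exp(−rT) = exp(−0.049·0.25) = 0.9878
N(d₁) = N(0.26) = 0.6026;  N(d₂) = N(0.12) = 0.5478
C = 207·0.6026 − 204·0.9878·0.5478 = 124.7382 − 110.3878 = 14.3504

$14.35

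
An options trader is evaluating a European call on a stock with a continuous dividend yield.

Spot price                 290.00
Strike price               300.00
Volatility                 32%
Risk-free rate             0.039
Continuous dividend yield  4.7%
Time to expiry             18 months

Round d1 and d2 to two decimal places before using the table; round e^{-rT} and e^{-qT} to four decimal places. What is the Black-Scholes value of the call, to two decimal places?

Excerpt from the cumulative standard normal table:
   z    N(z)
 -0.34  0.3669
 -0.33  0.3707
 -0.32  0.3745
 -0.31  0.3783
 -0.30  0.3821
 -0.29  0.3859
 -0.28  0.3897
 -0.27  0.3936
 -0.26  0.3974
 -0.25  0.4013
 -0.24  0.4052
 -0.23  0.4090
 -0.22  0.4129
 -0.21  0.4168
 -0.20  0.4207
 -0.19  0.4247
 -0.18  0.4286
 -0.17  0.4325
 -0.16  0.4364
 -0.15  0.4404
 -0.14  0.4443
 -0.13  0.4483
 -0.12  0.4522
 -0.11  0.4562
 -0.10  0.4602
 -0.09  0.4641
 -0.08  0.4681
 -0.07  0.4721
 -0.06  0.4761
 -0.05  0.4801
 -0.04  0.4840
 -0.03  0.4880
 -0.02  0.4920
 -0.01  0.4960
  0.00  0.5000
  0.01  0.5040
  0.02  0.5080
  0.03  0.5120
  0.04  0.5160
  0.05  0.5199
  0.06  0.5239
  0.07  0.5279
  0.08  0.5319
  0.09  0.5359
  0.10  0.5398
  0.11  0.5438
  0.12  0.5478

T = 1.5;  σ√T = 0.3919
ln(S/K) + (r − q + σ²/2)T = ln(290/300) + (0.039 − 0.047 + 0.32²/2)·1.5 = -0.0339 + 0.0648 = 0.0309
d₁ = 0.0309 / 0.3919 = 0.0788 ≈ 0.08
d₂ = d₁ − σ√T = 0.0788 − 0.3919 = -0.3131 ≈ -0.31
e^(−qT) = e^(−0.047·1.5) = 0.9319;  e^(−rT) = e^(−0.039·1.5) = 0.9432
N(d₁) = N(0.08) = 0.5319;  N(d₂) = N(-0.31) = 0.3783
C = 290·0.9319·0.5319 − 300·0.9432·0.3783 = 143.7465 − 107.0438 = 36.7027

36.70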